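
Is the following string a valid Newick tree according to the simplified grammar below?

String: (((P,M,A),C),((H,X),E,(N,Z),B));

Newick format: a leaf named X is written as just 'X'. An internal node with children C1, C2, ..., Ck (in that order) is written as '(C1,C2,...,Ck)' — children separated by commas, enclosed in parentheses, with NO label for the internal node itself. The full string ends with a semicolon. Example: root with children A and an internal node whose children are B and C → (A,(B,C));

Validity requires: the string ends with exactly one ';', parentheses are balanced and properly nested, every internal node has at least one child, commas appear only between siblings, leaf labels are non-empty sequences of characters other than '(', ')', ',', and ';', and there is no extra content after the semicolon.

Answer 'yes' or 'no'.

Answer: yes

Derivation:
Input: (((P,M,A),C),((H,X),E,(N,Z),B));
Paren balance: 6 '(' vs 6 ')' OK
Ends with single ';': True
Full parse: OK
Valid: True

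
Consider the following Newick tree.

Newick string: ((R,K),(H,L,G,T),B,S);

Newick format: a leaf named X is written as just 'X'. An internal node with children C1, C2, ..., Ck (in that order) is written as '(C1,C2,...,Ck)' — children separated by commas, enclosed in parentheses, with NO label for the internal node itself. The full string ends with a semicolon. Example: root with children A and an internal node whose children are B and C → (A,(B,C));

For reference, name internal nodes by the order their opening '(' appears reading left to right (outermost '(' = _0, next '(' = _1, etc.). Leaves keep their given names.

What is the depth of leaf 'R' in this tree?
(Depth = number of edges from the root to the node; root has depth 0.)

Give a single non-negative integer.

Answer: 2

Derivation:
Newick: ((R,K),(H,L,G,T),B,S);
Naming internals by '(' encounter order: outermost '(' = _0, next = _1, ...
Query node: R
Path from root: _0 -> _1 -> R
Depth of R: 2 (number of edges from root)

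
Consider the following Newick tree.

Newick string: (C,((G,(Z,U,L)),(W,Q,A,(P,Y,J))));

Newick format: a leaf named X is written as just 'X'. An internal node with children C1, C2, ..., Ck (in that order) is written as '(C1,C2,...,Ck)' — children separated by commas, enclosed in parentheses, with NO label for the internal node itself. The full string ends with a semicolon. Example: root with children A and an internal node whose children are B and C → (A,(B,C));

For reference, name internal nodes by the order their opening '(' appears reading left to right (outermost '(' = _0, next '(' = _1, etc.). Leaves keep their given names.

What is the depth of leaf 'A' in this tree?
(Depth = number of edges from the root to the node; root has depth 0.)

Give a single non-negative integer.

Newick: (C,((G,(Z,U,L)),(W,Q,A,(P,Y,J))));
Naming internals by '(' encounter order: outermost '(' = _0, next = _1, ...
Query node: A
Path from root: _0 -> _1 -> _4 -> A
Depth of A: 3 (number of edges from root)

Answer: 3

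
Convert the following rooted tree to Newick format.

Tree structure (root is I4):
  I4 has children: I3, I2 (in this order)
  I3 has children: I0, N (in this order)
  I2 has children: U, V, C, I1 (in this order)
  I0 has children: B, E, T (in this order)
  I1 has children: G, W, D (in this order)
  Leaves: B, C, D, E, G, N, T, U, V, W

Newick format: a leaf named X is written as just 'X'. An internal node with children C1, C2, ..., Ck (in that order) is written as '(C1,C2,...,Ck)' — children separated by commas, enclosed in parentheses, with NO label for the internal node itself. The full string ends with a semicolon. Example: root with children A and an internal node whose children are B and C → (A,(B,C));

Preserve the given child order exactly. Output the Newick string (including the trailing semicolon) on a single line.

Answer: (((B,E,T),N),(U,V,C,(G,W,D)));

Derivation:
internal I4 with children ['I3', 'I2']
  internal I3 with children ['I0', 'N']
    internal I0 with children ['B', 'E', 'T']
      leaf 'B' → 'B'
      leaf 'E' → 'E'
      leaf 'T' → 'T'
    → '(B,E,T)'
    leaf 'N' → 'N'
  → '((B,E,T),N)'
  internal I2 with children ['U', 'V', 'C', 'I1']
    leaf 'U' → 'U'
    leaf 'V' → 'V'
    leaf 'C' → 'C'
    internal I1 with children ['G', 'W', 'D']
      leaf 'G' → 'G'
      leaf 'W' → 'W'
      leaf 'D' → 'D'
    → '(G,W,D)'
  → '(U,V,C,(G,W,D))'
→ '(((B,E,T),N),(U,V,C,(G,W,D)))'
Final: (((B,E,T),N),(U,V,C,(G,W,D)));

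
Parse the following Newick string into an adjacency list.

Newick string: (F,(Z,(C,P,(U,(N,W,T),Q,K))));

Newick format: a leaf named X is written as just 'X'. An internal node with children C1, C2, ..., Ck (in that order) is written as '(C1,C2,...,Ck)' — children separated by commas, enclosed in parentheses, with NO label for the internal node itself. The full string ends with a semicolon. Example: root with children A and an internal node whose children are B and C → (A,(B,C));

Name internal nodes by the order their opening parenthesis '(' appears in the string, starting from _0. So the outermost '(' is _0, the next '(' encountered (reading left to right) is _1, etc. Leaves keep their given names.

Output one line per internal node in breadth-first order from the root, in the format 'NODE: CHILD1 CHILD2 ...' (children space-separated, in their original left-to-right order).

Input: (F,(Z,(C,P,(U,(N,W,T),Q,K))));
Scanning left-to-right, naming '(' by encounter order:
  pos 0: '(' -> open internal node _0 (depth 1)
  pos 3: '(' -> open internal node _1 (depth 2)
  pos 6: '(' -> open internal node _2 (depth 3)
  pos 11: '(' -> open internal node _3 (depth 4)
  pos 14: '(' -> open internal node _4 (depth 5)
  pos 20: ')' -> close internal node _4 (now at depth 4)
  pos 25: ')' -> close internal node _3 (now at depth 3)
  pos 26: ')' -> close internal node _2 (now at depth 2)
  pos 27: ')' -> close internal node _1 (now at depth 1)
  pos 28: ')' -> close internal node _0 (now at depth 0)
Total internal nodes: 5
BFS adjacency from root:
  _0: F _1
  _1: Z _2
  _2: C P _3
  _3: U _4 Q K
  _4: N W T

Answer: _0: F _1
_1: Z _2
_2: C P _3
_3: U _4 Q K
_4: N W T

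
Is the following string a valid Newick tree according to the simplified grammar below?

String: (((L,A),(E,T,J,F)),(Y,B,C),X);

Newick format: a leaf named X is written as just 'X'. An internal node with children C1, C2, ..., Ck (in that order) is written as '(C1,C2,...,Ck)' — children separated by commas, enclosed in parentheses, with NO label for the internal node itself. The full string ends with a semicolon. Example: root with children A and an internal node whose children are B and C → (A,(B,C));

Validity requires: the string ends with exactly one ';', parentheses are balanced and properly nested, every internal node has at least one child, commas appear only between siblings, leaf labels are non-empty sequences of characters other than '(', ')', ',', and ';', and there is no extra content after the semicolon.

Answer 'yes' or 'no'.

Answer: yes

Derivation:
Input: (((L,A),(E,T,J,F)),(Y,B,C),X);
Paren balance: 5 '(' vs 5 ')' OK
Ends with single ';': True
Full parse: OK
Valid: True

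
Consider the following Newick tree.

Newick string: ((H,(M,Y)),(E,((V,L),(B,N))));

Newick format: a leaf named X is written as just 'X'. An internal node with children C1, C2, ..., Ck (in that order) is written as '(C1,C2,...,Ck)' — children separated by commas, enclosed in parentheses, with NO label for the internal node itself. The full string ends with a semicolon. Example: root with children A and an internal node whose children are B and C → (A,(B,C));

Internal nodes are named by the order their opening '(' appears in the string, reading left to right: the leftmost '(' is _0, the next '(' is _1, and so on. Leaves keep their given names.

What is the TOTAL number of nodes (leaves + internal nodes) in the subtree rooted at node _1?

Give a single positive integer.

Newick: ((H,(M,Y)),(E,((V,L),(B,N))));
Locate _1: it is the '(' at position 1 (the 2nd '(' reading left to right).
Query: subtree rooted at _1
_1: subtree_size = 1 + 4
  H: subtree_size = 1 + 0
  _2: subtree_size = 1 + 2
    M: subtree_size = 1 + 0
    Y: subtree_size = 1 + 0
Total subtree size of _1: 5

Answer: 5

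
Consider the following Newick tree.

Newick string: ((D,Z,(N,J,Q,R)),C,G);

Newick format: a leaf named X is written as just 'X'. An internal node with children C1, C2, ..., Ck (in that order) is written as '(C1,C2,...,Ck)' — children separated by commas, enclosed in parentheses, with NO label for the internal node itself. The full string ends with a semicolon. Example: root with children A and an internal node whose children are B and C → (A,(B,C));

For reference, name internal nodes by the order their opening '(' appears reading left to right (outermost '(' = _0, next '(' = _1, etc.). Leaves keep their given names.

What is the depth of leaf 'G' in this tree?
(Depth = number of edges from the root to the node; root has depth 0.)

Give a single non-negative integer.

Newick: ((D,Z,(N,J,Q,R)),C,G);
Naming internals by '(' encounter order: outermost '(' = _0, next = _1, ...
Query node: G
Path from root: _0 -> G
Depth of G: 1 (number of edges from root)

Answer: 1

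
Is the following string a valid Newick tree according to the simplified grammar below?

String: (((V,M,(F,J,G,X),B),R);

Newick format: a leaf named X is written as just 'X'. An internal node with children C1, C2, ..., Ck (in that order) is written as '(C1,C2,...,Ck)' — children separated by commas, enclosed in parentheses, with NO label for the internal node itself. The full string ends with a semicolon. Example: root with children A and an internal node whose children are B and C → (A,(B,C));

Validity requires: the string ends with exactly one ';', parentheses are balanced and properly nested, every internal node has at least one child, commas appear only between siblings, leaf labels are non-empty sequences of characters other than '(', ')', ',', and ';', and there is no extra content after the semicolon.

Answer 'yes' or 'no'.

Input: (((V,M,(F,J,G,X),B),R);
Paren balance: 4 '(' vs 3 ')' MISMATCH
Ends with single ';': True
Full parse: FAILS (expected , or ) at pos 22)
Valid: False

Answer: no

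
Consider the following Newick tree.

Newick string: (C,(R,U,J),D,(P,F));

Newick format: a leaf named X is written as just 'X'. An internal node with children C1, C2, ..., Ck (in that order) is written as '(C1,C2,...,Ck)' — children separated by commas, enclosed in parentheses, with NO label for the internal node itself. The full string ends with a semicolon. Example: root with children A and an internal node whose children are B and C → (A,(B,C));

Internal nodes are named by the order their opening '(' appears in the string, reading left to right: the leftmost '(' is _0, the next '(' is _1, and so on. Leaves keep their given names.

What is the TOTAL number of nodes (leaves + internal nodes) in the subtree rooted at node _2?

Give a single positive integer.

Answer: 3

Derivation:
Newick: (C,(R,U,J),D,(P,F));
Locate _2: it is the '(' at position 13 (the 3rd '(' reading left to right).
Query: subtree rooted at _2
_2: subtree_size = 1 + 2
  P: subtree_size = 1 + 0
  F: subtree_size = 1 + 0
Total subtree size of _2: 3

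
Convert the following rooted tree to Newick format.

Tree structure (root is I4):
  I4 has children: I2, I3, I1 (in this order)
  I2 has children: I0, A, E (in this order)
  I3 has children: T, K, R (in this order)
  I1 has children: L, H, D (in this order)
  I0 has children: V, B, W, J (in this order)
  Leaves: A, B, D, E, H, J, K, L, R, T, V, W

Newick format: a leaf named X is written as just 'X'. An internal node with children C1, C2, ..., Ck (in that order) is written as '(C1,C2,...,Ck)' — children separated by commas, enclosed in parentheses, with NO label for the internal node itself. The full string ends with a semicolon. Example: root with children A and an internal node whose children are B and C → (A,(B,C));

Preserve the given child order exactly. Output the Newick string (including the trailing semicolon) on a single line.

internal I4 with children ['I2', 'I3', 'I1']
  internal I2 with children ['I0', 'A', 'E']
    internal I0 with children ['V', 'B', 'W', 'J']
      leaf 'V' → 'V'
      leaf 'B' → 'B'
      leaf 'W' → 'W'
      leaf 'J' → 'J'
    → '(V,B,W,J)'
    leaf 'A' → 'A'
    leaf 'E' → 'E'
  → '((V,B,W,J),A,E)'
  internal I3 with children ['T', 'K', 'R']
    leaf 'T' → 'T'
    leaf 'K' → 'K'
    leaf 'R' → 'R'
  → '(T,K,R)'
  internal I1 with children ['L', 'H', 'D']
    leaf 'L' → 'L'
    leaf 'H' → 'H'
    leaf 'D' → 'D'
  → '(L,H,D)'
→ '(((V,B,W,J),A,E),(T,K,R),(L,H,D))'
Final: (((V,B,W,J),A,E),(T,K,R),(L,H,D));

Answer: (((V,B,W,J),A,E),(T,K,R),(L,H,D));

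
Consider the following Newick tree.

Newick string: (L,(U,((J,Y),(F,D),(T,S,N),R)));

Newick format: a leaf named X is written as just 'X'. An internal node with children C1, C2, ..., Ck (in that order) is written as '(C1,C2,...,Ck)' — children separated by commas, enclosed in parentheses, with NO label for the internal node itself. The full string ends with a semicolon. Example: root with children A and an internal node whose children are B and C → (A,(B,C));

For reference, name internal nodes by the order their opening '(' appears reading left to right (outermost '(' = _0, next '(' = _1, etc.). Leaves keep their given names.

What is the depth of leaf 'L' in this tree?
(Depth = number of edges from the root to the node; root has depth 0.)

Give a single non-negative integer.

Answer: 1

Derivation:
Newick: (L,(U,((J,Y),(F,D),(T,S,N),R)));
Naming internals by '(' encounter order: outermost '(' = _0, next = _1, ...
Query node: L
Path from root: _0 -> L
Depth of L: 1 (number of edges from root)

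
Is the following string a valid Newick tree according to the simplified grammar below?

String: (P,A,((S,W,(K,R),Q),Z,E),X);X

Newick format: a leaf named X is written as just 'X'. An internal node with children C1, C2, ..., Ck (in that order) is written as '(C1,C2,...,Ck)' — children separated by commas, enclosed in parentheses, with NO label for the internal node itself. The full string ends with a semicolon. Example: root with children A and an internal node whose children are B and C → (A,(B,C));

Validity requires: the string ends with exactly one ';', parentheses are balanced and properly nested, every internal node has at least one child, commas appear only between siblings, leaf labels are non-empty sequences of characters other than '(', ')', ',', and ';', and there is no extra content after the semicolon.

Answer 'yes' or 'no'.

Answer: no

Derivation:
Input: (P,A,((S,W,(K,R),Q),Z,E),X);X
Paren balance: 4 '(' vs 4 ')' OK
Ends with single ';': False
Full parse: FAILS (must end with ;)
Valid: False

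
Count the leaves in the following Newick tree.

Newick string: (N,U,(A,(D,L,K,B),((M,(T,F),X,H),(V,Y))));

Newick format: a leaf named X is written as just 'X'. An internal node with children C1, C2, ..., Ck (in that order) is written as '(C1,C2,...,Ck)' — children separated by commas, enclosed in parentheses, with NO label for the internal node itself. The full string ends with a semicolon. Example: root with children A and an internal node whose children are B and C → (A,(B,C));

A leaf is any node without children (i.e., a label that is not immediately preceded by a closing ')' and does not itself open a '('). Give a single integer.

Newick: (N,U,(A,(D,L,K,B),((M,(T,F),X,H),(V,Y))));
Scan left-to-right; a leaf is any maximal label run not followed by '(':
  pos 1: leaf 'N' → count = 1
  pos 3: leaf 'U' → count = 2
  pos 6: leaf 'A' → count = 3
  pos 9: leaf 'D' → count = 4
  pos 11: leaf 'L' → count = 5
  pos 13: leaf 'K' → count = 6
  pos 15: leaf 'B' → count = 7
  pos 20: leaf 'M' → count = 8
  pos 23: leaf 'T' → count = 9
  pos 25: leaf 'F' → count = 10
  pos 28: leaf 'X' → count = 11
  pos 30: leaf 'H' → count = 12
  pos 34: leaf 'V' → count = 13
  pos 36: leaf 'Y' → count = 14
Total leaves: 14

Answer: 14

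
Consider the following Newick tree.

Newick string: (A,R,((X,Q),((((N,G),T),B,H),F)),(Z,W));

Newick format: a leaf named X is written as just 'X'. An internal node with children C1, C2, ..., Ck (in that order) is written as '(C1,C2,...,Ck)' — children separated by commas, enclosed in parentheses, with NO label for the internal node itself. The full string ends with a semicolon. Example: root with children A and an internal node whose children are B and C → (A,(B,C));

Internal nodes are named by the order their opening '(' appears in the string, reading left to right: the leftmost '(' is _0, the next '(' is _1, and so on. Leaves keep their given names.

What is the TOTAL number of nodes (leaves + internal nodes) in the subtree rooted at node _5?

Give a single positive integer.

Answer: 5

Derivation:
Newick: (A,R,((X,Q),((((N,G),T),B,H),F)),(Z,W));
Locate _5: it is the '(' at position 14 (the 6th '(' reading left to right).
Query: subtree rooted at _5
_5: subtree_size = 1 + 4
  _6: subtree_size = 1 + 2
    N: subtree_size = 1 + 0
    G: subtree_size = 1 + 0
  T: subtree_size = 1 + 0
Total subtree size of _5: 5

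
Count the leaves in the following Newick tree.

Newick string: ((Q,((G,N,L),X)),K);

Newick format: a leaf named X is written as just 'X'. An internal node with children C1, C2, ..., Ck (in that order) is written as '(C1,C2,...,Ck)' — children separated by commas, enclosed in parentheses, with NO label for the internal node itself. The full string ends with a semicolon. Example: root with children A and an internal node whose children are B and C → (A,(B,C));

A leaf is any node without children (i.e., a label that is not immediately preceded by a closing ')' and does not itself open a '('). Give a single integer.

Answer: 6

Derivation:
Newick: ((Q,((G,N,L),X)),K);
Scan left-to-right; a leaf is any maximal label run not followed by '(':
  pos 2: leaf 'Q' → count = 1
  pos 6: leaf 'G' → count = 2
  pos 8: leaf 'N' → count = 3
  pos 10: leaf 'L' → count = 4
  pos 13: leaf 'X' → count = 5
  pos 17: leaf 'K' → count = 6
Total leaves: 6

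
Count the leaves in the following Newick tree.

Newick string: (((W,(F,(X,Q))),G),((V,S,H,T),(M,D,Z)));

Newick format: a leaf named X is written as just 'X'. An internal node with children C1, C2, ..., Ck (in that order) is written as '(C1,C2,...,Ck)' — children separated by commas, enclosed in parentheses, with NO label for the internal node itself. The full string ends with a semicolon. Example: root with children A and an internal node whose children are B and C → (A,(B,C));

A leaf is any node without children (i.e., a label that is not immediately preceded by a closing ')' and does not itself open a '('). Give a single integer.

Newick: (((W,(F,(X,Q))),G),((V,S,H,T),(M,D,Z)));
Scan left-to-right; a leaf is any maximal label run not followed by '(':
  pos 3: leaf 'W' → count = 1
  pos 6: leaf 'F' → count = 2
  pos 9: leaf 'X' → count = 3
  pos 11: leaf 'Q' → count = 4
  pos 16: leaf 'G' → count = 5
  pos 21: leaf 'V' → count = 6
  pos 23: leaf 'S' → count = 7
  pos 25: leaf 'H' → count = 8
  pos 27: leaf 'T' → count = 9
  pos 31: leaf 'M' → count = 10
  pos 33: leaf 'D' → count = 11
  pos 35: leaf 'Z' → count = 12
Total leaves: 12

Answer: 12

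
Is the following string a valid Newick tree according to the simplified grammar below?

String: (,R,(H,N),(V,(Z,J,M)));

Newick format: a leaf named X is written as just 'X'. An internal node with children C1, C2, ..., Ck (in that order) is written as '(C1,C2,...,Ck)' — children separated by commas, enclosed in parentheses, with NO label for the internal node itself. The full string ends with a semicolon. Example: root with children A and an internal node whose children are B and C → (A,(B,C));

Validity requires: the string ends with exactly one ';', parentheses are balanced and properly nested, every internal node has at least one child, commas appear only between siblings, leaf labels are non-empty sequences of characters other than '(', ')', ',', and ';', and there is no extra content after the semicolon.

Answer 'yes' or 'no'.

Input: (,R,(H,N),(V,(Z,J,M)));
Paren balance: 4 '(' vs 4 ')' OK
Ends with single ';': True
Full parse: FAILS (empty leaf label at pos 1)
Valid: False

Answer: no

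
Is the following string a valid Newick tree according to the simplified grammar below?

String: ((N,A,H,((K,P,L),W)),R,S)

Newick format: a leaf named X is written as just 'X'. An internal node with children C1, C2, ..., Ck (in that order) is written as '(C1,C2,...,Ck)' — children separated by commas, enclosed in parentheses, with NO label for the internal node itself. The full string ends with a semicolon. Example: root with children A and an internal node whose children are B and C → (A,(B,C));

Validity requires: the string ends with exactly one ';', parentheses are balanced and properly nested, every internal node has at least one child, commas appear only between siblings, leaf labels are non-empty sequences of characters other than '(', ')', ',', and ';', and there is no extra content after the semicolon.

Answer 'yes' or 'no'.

Answer: no

Derivation:
Input: ((N,A,H,((K,P,L),W)),R,S)
Paren balance: 4 '(' vs 4 ')' OK
Ends with single ';': False
Full parse: FAILS (must end with ;)
Valid: False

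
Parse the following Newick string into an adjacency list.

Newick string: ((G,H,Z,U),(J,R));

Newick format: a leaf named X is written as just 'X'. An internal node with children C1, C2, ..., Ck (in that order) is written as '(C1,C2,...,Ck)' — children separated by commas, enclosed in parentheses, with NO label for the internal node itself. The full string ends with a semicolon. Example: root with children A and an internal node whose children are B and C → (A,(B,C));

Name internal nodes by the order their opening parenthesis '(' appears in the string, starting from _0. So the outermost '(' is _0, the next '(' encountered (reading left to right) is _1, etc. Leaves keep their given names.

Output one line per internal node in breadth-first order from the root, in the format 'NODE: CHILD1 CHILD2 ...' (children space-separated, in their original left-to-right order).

Answer: _0: _1 _2
_1: G H Z U
_2: J R

Derivation:
Input: ((G,H,Z,U),(J,R));
Scanning left-to-right, naming '(' by encounter order:
  pos 0: '(' -> open internal node _0 (depth 1)
  pos 1: '(' -> open internal node _1 (depth 2)
  pos 9: ')' -> close internal node _1 (now at depth 1)
  pos 11: '(' -> open internal node _2 (depth 2)
  pos 15: ')' -> close internal node _2 (now at depth 1)
  pos 16: ')' -> close internal node _0 (now at depth 0)
Total internal nodes: 3
BFS adjacency from root:
  _0: _1 _2
  _1: G H Z U
  _2: J R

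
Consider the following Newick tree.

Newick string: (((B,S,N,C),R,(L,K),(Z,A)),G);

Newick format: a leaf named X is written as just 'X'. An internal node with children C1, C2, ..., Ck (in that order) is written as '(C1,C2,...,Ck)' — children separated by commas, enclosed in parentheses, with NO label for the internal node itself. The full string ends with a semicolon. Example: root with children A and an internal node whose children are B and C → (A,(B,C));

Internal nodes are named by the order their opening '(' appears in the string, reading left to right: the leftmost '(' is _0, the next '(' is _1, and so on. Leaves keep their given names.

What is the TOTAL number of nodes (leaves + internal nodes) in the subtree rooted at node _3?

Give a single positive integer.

Answer: 3

Derivation:
Newick: (((B,S,N,C),R,(L,K),(Z,A)),G);
Locate _3: it is the '(' at position 14 (the 4th '(' reading left to right).
Query: subtree rooted at _3
_3: subtree_size = 1 + 2
  L: subtree_size = 1 + 0
  K: subtree_size = 1 + 0
Total subtree size of _3: 3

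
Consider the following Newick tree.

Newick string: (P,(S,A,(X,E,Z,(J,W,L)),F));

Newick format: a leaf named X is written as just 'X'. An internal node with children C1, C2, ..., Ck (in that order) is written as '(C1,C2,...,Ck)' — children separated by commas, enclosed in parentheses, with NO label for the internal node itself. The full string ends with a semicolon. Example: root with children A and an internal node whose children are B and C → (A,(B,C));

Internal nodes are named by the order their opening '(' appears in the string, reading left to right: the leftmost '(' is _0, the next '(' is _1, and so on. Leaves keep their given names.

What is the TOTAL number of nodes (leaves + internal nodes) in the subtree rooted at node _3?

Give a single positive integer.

Newick: (P,(S,A,(X,E,Z,(J,W,L)),F));
Locate _3: it is the '(' at position 15 (the 4th '(' reading left to right).
Query: subtree rooted at _3
_3: subtree_size = 1 + 3
  J: subtree_size = 1 + 0
  W: subtree_size = 1 + 0
  L: subtree_size = 1 + 0
Total subtree size of _3: 4

Answer: 4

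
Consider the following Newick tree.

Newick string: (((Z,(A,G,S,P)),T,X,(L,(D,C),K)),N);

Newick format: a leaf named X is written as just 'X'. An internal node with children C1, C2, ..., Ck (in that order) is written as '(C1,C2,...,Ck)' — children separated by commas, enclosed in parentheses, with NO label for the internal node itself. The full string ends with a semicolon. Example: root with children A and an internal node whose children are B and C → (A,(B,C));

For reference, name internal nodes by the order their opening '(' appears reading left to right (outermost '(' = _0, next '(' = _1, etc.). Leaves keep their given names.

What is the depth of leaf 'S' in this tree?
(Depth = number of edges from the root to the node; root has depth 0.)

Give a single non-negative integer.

Answer: 4

Derivation:
Newick: (((Z,(A,G,S,P)),T,X,(L,(D,C),K)),N);
Naming internals by '(' encounter order: outermost '(' = _0, next = _1, ...
Query node: S
Path from root: _0 -> _1 -> _2 -> _3 -> S
Depth of S: 4 (number of edges from root)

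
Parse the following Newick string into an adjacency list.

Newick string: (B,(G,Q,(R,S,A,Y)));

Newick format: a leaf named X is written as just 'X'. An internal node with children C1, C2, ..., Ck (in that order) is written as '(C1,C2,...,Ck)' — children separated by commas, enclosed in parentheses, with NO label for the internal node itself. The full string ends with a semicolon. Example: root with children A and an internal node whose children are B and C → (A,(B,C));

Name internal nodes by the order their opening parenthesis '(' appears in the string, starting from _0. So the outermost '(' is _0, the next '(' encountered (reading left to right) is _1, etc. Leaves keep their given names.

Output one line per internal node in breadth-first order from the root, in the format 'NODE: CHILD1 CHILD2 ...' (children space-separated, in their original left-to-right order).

Answer: _0: B _1
_1: G Q _2
_2: R S A Y

Derivation:
Input: (B,(G,Q,(R,S,A,Y)));
Scanning left-to-right, naming '(' by encounter order:
  pos 0: '(' -> open internal node _0 (depth 1)
  pos 3: '(' -> open internal node _1 (depth 2)
  pos 8: '(' -> open internal node _2 (depth 3)
  pos 16: ')' -> close internal node _2 (now at depth 2)
  pos 17: ')' -> close internal node _1 (now at depth 1)
  pos 18: ')' -> close internal node _0 (now at depth 0)
Total internal nodes: 3
BFS adjacency from root:
  _0: B _1
  _1: G Q _2
  _2: R S A Y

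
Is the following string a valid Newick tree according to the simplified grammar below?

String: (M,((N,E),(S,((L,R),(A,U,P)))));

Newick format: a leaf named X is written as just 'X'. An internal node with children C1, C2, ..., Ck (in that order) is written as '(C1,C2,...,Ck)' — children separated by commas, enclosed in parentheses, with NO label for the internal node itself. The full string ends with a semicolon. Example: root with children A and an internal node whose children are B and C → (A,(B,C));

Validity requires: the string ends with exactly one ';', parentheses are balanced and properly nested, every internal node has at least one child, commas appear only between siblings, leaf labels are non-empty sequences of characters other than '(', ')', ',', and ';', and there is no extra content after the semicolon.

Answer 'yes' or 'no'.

Answer: yes

Derivation:
Input: (M,((N,E),(S,((L,R),(A,U,P)))));
Paren balance: 7 '(' vs 7 ')' OK
Ends with single ';': True
Full parse: OK
Valid: True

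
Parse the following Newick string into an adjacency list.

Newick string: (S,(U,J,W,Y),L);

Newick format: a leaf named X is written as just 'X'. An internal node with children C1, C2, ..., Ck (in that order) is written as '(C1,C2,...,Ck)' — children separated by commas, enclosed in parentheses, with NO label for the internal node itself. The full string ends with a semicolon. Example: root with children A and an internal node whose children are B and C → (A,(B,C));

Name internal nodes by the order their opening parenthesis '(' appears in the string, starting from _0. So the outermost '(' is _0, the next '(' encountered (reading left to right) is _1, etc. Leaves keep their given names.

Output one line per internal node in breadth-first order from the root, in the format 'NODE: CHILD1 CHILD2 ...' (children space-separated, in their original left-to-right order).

Input: (S,(U,J,W,Y),L);
Scanning left-to-right, naming '(' by encounter order:
  pos 0: '(' -> open internal node _0 (depth 1)
  pos 3: '(' -> open internal node _1 (depth 2)
  pos 11: ')' -> close internal node _1 (now at depth 1)
  pos 14: ')' -> close internal node _0 (now at depth 0)
Total internal nodes: 2
BFS adjacency from root:
  _0: S _1 L
  _1: U J W Y

Answer: _0: S _1 L
_1: U J W Y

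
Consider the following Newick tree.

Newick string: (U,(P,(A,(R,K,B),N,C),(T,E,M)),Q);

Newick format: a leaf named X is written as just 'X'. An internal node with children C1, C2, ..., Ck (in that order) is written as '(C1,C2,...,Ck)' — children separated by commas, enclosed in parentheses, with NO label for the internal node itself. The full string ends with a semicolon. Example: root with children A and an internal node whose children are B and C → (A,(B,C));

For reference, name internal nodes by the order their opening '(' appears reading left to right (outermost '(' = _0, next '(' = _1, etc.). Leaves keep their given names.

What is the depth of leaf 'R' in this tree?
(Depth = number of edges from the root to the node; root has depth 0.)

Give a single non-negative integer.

Newick: (U,(P,(A,(R,K,B),N,C),(T,E,M)),Q);
Naming internals by '(' encounter order: outermost '(' = _0, next = _1, ...
Query node: R
Path from root: _0 -> _1 -> _2 -> _3 -> R
Depth of R: 4 (number of edges from root)

Answer: 4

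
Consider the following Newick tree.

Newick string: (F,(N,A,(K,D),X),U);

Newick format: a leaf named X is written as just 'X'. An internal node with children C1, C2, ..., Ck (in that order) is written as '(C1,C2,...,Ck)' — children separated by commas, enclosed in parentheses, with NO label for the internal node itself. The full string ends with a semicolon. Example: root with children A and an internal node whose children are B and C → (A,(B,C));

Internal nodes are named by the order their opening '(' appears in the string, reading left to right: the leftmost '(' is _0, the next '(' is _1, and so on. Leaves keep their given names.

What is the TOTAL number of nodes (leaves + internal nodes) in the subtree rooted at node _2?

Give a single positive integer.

Newick: (F,(N,A,(K,D),X),U);
Locate _2: it is the '(' at position 8 (the 3rd '(' reading left to right).
Query: subtree rooted at _2
_2: subtree_size = 1 + 2
  K: subtree_size = 1 + 0
  D: subtree_size = 1 + 0
Total subtree size of _2: 3

Answer: 3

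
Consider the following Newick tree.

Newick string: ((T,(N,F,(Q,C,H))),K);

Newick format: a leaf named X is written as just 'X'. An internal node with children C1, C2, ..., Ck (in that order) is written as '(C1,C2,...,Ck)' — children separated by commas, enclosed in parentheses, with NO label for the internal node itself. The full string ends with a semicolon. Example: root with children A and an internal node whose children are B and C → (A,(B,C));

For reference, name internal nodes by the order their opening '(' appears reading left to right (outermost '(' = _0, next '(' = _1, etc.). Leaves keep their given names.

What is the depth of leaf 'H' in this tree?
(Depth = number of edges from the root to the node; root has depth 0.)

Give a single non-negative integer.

Answer: 4

Derivation:
Newick: ((T,(N,F,(Q,C,H))),K);
Naming internals by '(' encounter order: outermost '(' = _0, next = _1, ...
Query node: H
Path from root: _0 -> _1 -> _2 -> _3 -> H
Depth of H: 4 (number of edges from root)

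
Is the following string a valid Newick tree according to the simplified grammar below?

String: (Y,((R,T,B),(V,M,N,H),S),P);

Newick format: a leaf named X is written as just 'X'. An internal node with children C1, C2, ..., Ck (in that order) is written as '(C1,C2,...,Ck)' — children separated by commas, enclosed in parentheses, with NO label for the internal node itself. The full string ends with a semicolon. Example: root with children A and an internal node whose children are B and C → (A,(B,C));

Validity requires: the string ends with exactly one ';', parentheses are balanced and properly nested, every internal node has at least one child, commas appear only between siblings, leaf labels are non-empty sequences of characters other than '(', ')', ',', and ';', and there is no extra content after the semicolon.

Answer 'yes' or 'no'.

Input: (Y,((R,T,B),(V,M,N,H),S),P);
Paren balance: 4 '(' vs 4 ')' OK
Ends with single ';': True
Full parse: OK
Valid: True

Answer: yes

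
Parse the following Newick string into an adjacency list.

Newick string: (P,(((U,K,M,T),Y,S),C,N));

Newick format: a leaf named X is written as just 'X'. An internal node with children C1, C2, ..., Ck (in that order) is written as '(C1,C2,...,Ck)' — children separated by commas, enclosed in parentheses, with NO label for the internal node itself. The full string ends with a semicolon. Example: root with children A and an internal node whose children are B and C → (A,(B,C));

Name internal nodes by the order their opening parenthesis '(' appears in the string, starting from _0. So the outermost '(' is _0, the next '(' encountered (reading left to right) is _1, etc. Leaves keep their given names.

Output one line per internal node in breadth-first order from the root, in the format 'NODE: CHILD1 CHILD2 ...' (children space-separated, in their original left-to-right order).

Input: (P,(((U,K,M,T),Y,S),C,N));
Scanning left-to-right, naming '(' by encounter order:
  pos 0: '(' -> open internal node _0 (depth 1)
  pos 3: '(' -> open internal node _1 (depth 2)
  pos 4: '(' -> open internal node _2 (depth 3)
  pos 5: '(' -> open internal node _3 (depth 4)
  pos 13: ')' -> close internal node _3 (now at depth 3)
  pos 18: ')' -> close internal node _2 (now at depth 2)
  pos 23: ')' -> close internal node _1 (now at depth 1)
  pos 24: ')' -> close internal node _0 (now at depth 0)
Total internal nodes: 4
BFS adjacency from root:
  _0: P _1
  _1: _2 C N
  _2: _3 Y S
  _3: U K M T

Answer: _0: P _1
_1: _2 C N
_2: _3 Y S
_3: U K M T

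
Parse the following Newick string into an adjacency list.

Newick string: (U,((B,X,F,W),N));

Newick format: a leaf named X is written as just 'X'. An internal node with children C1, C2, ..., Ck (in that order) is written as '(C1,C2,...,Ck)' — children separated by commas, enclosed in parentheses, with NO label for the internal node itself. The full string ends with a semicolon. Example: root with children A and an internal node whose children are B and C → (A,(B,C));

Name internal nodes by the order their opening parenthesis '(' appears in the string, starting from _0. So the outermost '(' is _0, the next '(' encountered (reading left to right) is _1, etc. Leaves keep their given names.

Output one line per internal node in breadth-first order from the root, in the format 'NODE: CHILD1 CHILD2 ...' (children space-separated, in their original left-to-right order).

Input: (U,((B,X,F,W),N));
Scanning left-to-right, naming '(' by encounter order:
  pos 0: '(' -> open internal node _0 (depth 1)
  pos 3: '(' -> open internal node _1 (depth 2)
  pos 4: '(' -> open internal node _2 (depth 3)
  pos 12: ')' -> close internal node _2 (now at depth 2)
  pos 15: ')' -> close internal node _1 (now at depth 1)
  pos 16: ')' -> close internal node _0 (now at depth 0)
Total internal nodes: 3
BFS adjacency from root:
  _0: U _1
  _1: _2 N
  _2: B X F W

Answer: _0: U _1
_1: _2 N
_2: B X F W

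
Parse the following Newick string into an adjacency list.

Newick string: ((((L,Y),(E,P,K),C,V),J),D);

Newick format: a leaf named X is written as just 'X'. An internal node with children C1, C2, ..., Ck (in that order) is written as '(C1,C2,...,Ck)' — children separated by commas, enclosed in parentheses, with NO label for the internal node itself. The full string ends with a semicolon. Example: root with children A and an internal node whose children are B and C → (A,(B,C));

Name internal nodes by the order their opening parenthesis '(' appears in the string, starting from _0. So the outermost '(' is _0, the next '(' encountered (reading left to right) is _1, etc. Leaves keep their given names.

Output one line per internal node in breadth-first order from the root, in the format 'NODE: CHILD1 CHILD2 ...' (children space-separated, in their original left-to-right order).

Answer: _0: _1 D
_1: _2 J
_2: _3 _4 C V
_3: L Y
_4: E P K

Derivation:
Input: ((((L,Y),(E,P,K),C,V),J),D);
Scanning left-to-right, naming '(' by encounter order:
  pos 0: '(' -> open internal node _0 (depth 1)
  pos 1: '(' -> open internal node _1 (depth 2)
  pos 2: '(' -> open internal node _2 (depth 3)
  pos 3: '(' -> open internal node _3 (depth 4)
  pos 7: ')' -> close internal node _3 (now at depth 3)
  pos 9: '(' -> open internal node _4 (depth 4)
  pos 15: ')' -> close internal node _4 (now at depth 3)
  pos 20: ')' -> close internal node _2 (now at depth 2)
  pos 23: ')' -> close internal node _1 (now at depth 1)
  pos 26: ')' -> close internal node _0 (now at depth 0)
Total internal nodes: 5
BFS adjacency from root:
  _0: _1 D
  _1: _2 J
  _2: _3 _4 C V
  _3: L Y
  _4: E P K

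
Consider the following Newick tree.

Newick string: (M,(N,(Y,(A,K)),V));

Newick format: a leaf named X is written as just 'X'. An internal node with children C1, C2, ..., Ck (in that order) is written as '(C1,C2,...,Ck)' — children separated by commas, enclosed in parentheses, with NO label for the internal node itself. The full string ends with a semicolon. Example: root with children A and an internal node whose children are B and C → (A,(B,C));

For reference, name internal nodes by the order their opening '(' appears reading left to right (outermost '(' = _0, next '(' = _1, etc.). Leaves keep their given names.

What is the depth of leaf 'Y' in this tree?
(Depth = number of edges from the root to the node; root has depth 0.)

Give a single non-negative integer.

Answer: 3

Derivation:
Newick: (M,(N,(Y,(A,K)),V));
Naming internals by '(' encounter order: outermost '(' = _0, next = _1, ...
Query node: Y
Path from root: _0 -> _1 -> _2 -> Y
Depth of Y: 3 (number of edges from root)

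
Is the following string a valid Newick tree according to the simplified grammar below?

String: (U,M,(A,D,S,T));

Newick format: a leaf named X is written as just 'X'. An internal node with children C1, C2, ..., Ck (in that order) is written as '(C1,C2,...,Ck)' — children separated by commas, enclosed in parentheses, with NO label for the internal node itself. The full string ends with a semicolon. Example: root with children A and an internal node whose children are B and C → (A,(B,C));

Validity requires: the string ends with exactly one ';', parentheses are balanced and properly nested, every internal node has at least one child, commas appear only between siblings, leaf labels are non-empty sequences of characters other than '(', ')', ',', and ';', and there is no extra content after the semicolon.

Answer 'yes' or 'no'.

Input: (U,M,(A,D,S,T));
Paren balance: 2 '(' vs 2 ')' OK
Ends with single ';': True
Full parse: OK
Valid: True

Answer: yes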